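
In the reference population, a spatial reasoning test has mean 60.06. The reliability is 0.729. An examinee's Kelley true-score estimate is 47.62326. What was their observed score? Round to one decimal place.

T̂ = ρX + (1 − ρ)μ  ⇒  X = (T̂ − (1 − ρ)μ) / ρ
X = (47.62326 − 0.271 × 60.06) / 0.729 = (47.62326 − 16.27626) / 0.729 = 31.34700 / 0.729 = 43.000

43.0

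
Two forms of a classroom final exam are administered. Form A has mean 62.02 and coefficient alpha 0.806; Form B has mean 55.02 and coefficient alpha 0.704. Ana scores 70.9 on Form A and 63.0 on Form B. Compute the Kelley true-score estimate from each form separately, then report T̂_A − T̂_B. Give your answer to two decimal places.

8.54

T̂_A = 0.806(70.9) + 0.194(62.02) = 69.1773
T̂_B = 0.704(63.0) + 0.296(55.02) = 60.6379
T̂_A − T̂_B = 8.5394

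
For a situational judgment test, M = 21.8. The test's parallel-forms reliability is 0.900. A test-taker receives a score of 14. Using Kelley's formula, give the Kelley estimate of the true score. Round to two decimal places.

T̂ = 0.900(14) + 0.100(21.8) = 12.600 + 2.1800 = 14.780 → 14.78

14.78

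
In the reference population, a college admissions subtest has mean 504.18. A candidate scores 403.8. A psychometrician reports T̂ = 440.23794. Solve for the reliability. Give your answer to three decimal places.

0.637

T̂ = ρX + (1 − ρ)μ  ⇒  T̂ − μ = ρ(X − μ)
ρ = (T̂ − μ)/(X − μ) = (440.23794 − 504.18) / (403.8 − 504.18) = -63.94206 / -100.38 = 0.63700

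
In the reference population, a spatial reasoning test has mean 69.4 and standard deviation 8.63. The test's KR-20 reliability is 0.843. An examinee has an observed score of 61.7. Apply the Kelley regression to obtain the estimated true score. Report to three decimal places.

62.909

T̂ = ρX + (1 − ρ)μ
  = 0.843 × 61.7 + 0.157 × 69.4
  = 52.0131 + 10.8958
  = 62.9089
  ≈ 62.909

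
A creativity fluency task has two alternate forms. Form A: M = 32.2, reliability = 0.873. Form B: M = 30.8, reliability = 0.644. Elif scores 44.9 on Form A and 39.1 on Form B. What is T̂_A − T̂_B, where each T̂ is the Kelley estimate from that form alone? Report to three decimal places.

7.142

T̂_A = 0.873(44.9) + 0.127(32.2) = 43.28710
T̂_B = 0.644(39.1) + 0.356(30.8) = 36.14520
T̂_A − T̂_B = 7.14190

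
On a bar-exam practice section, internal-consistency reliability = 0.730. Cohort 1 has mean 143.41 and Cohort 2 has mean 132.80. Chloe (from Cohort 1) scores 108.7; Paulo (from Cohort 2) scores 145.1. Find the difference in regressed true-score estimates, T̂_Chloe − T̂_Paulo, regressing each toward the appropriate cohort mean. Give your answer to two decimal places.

T̂_Chloe = 0.730(108.7) + 0.270(143.41) = 118.0717
T̂_Paulo = 0.730(145.1) + 0.270(132.80) = 141.7790
Difference = 118.0717 − 141.7790 = -23.7073

-23.71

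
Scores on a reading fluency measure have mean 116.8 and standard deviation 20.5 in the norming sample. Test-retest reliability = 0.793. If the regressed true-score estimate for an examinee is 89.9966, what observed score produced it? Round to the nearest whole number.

83

T̂ = ρX + (1 − ρ)μ  ⇒  X = (T̂ − (1 − ρ)μ) / ρ
X = (89.9966 − 0.207 × 116.8) / 0.793 = (89.9966 − 24.1776) / 0.793 = 65.8190 / 0.793 = 83.00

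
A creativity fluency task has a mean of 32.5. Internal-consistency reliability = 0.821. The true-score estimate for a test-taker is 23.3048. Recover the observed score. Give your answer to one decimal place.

T̂ = ρX + (1 − ρ)μ  ⇒  X = (T̂ − (1 − ρ)μ) / ρ
X = (23.3048 − 0.179 × 32.5) / 0.821 = (23.3048 − 5.8175) / 0.821 = 17.4873 / 0.821 = 21.300

21.3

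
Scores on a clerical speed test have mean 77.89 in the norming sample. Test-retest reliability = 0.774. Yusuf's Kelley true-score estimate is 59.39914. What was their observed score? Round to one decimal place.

54.0

T̂ = ρX + (1 − ρ)μ  ⇒  X = (T̂ − (1 − ρ)μ) / ρ
X = (59.39914 − 0.226 × 77.89) / 0.774 = (59.39914 − 17.60314) / 0.774 = 41.79600 / 0.774 = 54.000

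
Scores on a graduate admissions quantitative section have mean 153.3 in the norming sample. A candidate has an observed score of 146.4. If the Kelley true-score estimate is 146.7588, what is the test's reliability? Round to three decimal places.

T̂ = ρX + (1 − ρ)μ  ⇒  T̂ − μ = ρ(X − μ)
ρ = (T̂ − μ)/(X − μ) = (146.7588 − 153.3) / (146.4 − 153.3) = -6.5412 / -6.9 = 0.94800

0.948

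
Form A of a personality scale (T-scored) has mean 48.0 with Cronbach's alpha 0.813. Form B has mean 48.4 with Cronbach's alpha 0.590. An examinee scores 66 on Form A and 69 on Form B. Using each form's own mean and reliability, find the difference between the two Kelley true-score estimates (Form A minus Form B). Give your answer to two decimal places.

2.08

T̂_A = 0.813(66) + 0.187(48.0) = 62.6340
T̂_B = 0.590(69) + 0.410(48.4) = 60.5540
T̂_A − T̂_B = 2.0800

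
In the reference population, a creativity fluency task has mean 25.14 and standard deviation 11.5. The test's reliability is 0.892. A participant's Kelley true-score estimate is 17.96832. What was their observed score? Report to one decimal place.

T̂ = ρX + (1 − ρ)μ  ⇒  X = (T̂ − (1 − ρ)μ) / ρ
X = (17.96832 − 0.108 × 25.14) / 0.892 = (17.96832 − 2.71512) / 0.892 = 15.25320 / 0.892 = 17.100

17.1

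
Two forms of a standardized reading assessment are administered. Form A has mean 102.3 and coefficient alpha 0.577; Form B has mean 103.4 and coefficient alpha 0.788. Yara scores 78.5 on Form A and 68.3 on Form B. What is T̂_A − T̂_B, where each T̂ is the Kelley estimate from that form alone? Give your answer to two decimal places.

12.83

T̂_A = 0.577(78.5) + 0.423(102.3) = 88.5674
T̂_B = 0.788(68.3) + 0.212(103.4) = 75.7412
T̂_A − T̂_B = 12.8262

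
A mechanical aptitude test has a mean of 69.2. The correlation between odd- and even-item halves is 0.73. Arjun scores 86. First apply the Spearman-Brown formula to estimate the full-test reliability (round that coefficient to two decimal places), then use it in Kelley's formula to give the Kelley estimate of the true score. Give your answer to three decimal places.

83.312

Spearman-Brown: ρ = 2r/(1 + r) = 2(0.73)/(1 + 0.73) = 1.460/1.73 = 0.8439 → 0.84
T̂ = 0.84(86) + 0.16(69.2) = 72.24 + 11.072 = 83.3120 → 83.312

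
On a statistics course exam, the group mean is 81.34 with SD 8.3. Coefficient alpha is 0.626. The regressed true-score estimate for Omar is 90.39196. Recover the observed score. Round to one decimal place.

95.8

T̂ = ρX + (1 − ρ)μ  ⇒  X = (T̂ − (1 − ρ)μ) / ρ
X = (90.39196 − 0.374 × 81.34) / 0.626 = (90.39196 − 30.42116) / 0.626 = 59.97080 / 0.626 = 95.800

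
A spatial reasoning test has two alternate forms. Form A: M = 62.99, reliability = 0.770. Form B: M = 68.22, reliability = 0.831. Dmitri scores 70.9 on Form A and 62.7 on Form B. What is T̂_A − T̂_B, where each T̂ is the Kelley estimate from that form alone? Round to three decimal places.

5.448

T̂_A = 0.770(70.9) + 0.230(62.99) = 69.08070
T̂_B = 0.831(62.7) + 0.169(68.22) = 63.63288
T̂_A − T̂_B = 5.44782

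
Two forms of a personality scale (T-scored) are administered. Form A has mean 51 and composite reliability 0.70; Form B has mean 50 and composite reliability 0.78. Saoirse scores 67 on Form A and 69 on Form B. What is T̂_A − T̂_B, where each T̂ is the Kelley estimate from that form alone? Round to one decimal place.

-2.6

T̂_A = 0.70(67) + 0.30(51) = 62.200
T̂_B = 0.78(69) + 0.22(50) = 64.820
T̂_A − T̂_B = -2.620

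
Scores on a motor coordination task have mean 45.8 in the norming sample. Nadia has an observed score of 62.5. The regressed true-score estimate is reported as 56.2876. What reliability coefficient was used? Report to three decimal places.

0.628

T̂ = ρX + (1 − ρ)μ  ⇒  T̂ − μ = ρ(X − μ)
ρ = (T̂ − μ)/(X − μ) = (56.2876 − 45.8) / (62.5 − 45.8) = 10.4876 / 16.7 = 0.62800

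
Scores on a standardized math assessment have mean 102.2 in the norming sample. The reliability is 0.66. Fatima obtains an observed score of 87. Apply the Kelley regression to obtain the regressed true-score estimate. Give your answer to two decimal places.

92.17

Weight the observed score by reliability and the mean by (1 − reliability): T̂ = 0.66·87 + 0.34·102.2 = 57.42 + 34.748 = 92.168.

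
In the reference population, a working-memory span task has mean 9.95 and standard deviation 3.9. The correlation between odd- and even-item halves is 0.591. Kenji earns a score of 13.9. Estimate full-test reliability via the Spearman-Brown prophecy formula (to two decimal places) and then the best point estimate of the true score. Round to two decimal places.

Spearman-Brown: ρ = 2r/(1 + r) = 2(0.591)/(1 + 0.591) = 1.1820/1.591 = 0.7429 → 0.74
T̂ = ρX + (1 − ρ)μ
  = 0.74 × 13.9 + 0.26 × 9.95
  = 10.286 + 2.5870
  = 12.873
  ≈ 12.87

12.87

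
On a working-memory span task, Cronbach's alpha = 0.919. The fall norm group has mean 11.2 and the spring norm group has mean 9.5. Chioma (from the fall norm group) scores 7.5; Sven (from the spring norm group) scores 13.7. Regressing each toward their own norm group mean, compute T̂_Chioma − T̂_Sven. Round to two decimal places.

T̂_Chioma = 0.919(7.5) + 0.081(11.2) = 7.7997
T̂_Sven = 0.919(13.7) + 0.081(9.5) = 13.3598
Difference = 7.7997 − 13.3598 = -5.5601

-5.56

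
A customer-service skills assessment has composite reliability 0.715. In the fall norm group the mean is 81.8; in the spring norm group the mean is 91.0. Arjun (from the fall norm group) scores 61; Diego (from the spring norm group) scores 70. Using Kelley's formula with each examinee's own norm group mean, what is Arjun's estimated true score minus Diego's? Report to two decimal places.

-9.06

T̂_Arjun = 0.715(61) + 0.285(81.8) = 66.9280
T̂_Diego = 0.715(70) + 0.285(91.0) = 75.9850
Difference = 66.9280 − 75.9850 = -9.0570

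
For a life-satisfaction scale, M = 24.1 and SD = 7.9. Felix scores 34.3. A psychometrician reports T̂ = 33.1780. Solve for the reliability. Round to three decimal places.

0.890

T̂ = ρX + (1 − ρ)μ  ⇒  T̂ − μ = ρ(X − μ)
ρ = (T̂ − μ)/(X − μ) = (33.1780 − 24.1) / (34.3 − 24.1) = 9.0780 / 10.2 = 0.89000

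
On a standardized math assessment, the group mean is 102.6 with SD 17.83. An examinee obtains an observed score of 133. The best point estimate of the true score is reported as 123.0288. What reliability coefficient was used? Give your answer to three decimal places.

0.672

T̂ = ρX + (1 − ρ)μ  ⇒  T̂ − μ = ρ(X − μ)
ρ = (T̂ − μ)/(X − μ) = (123.0288 − 102.6) / (133 − 102.6) = 20.4288 / 30.4 = 0.67200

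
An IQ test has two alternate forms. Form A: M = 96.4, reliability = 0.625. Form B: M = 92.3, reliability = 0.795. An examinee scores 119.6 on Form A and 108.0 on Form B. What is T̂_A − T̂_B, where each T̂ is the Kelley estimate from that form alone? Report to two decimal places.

T̂_A = 0.625(119.6) + 0.375(96.4) = 110.9000
T̂_B = 0.795(108.0) + 0.205(92.3) = 104.7815
T̂_A − T̂_B = 6.1185

6.12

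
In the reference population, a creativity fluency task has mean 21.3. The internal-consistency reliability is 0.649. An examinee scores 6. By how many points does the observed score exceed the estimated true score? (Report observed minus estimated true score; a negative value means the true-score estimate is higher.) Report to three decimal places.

Kelley's formula gives T̂ = 0.649·6 + 0.351·21.3 = 3.894 + 7.4763 = 11.37030.
X − T̂ = 6 − 11.3703 = -5.3703 → -5.370

-5.370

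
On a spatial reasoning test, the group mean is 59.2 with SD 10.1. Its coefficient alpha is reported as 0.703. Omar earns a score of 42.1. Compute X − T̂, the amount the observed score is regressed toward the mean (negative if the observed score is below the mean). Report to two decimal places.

T̂ = ρX + (1 − ρ)μ
  = 0.703 × 42.1 + 0.297 × 59.2
  = 29.5963 + 17.5824
  = 47.1787
  ≈ 47.179
X − T̂ = 42.1 − 47.179 = -5.079 → -5.08

-5.08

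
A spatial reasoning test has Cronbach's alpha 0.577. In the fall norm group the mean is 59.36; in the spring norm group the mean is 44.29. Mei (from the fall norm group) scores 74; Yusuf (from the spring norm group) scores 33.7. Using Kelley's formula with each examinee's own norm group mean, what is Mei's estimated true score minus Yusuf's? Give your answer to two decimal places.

29.63

T̂_Mei = 0.577(74) + 0.423(59.36) = 67.8073
T̂_Yusuf = 0.577(33.7) + 0.423(44.29) = 38.1796
Difference = 67.8073 − 38.1796 = 29.6277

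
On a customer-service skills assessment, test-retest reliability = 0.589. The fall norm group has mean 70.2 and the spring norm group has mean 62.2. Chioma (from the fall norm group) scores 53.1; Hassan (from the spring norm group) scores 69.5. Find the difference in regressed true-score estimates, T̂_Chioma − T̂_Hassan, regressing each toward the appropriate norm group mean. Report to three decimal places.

-6.372

T̂_Chioma = 0.589(53.1) + 0.411(70.2) = 60.12810
T̂_Hassan = 0.589(69.5) + 0.411(62.2) = 66.49970
Difference = 60.12810 − 66.49970 = -6.37160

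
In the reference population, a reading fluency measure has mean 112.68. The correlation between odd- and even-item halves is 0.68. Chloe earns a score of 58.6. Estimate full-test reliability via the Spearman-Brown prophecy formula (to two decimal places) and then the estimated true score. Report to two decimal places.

Spearman-Brown: ρ = 2r/(1 + r) = 2(0.68)/(1 + 0.68) = 1.360/1.68 = 0.8095 → 0.81
T̂ = ρX + (1 − ρ)μ
  = 0.81 × 58.6 + 0.19 × 112.68
  = 47.466 + 21.4092
  = 68.875
  ≈ 68.88

68.88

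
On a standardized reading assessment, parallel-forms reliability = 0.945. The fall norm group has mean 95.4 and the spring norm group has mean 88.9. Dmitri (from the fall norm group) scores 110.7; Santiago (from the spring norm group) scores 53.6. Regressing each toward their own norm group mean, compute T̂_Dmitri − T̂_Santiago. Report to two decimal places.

54.32

T̂_Dmitri = 0.945(110.7) + 0.055(95.4) = 109.8585
T̂_Santiago = 0.945(53.6) + 0.055(88.9) = 55.5415
Difference = 109.8585 − 55.5415 = 54.3170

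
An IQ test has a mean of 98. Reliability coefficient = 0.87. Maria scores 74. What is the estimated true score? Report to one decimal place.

77.1

T̂ = 0.87(74) + 0.13(98) = 64.38 + 12.74 = 77.12 → 77.1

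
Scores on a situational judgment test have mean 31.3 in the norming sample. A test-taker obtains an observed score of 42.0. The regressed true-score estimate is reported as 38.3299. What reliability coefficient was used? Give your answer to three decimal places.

T̂ = ρX + (1 − ρ)μ  ⇒  T̂ − μ = ρ(X − μ)
ρ = (T̂ − μ)/(X − μ) = (38.3299 − 31.3) / (42.0 − 31.3) = 7.0299 / 10.7 = 0.65700

0.657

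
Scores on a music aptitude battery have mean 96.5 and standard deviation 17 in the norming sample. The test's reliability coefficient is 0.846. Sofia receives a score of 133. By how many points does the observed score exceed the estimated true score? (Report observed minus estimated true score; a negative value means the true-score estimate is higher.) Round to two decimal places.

5.62

Weight the observed score by reliability and the mean by (1 − reliability): T̂ = 0.846·133 + 0.154·96.5 = 112.518 + 14.8610 = 127.3790.
X − T̂ = 133 − 127.379 = 5.621 → 5.62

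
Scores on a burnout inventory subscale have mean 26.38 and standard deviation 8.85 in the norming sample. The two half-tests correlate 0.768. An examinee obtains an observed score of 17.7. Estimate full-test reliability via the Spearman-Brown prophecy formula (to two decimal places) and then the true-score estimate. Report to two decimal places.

18.83

Spearman-Brown: ρ = 2r/(1 + r) = 2(0.768)/(1 + 0.768) = 1.5360/1.768 = 0.8688 → 0.87
T̂ = 0.87(17.7) + 0.13(26.38) = 15.399 + 3.4294 = 18.828 → 18.83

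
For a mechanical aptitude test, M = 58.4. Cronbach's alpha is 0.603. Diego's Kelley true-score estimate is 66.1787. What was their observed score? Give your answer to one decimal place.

T̂ = ρX + (1 − ρ)μ  ⇒  X = (T̂ − (1 − ρ)μ) / ρ
X = (66.1787 − 0.397 × 58.4) / 0.603 = (66.1787 − 23.1848) / 0.603 = 42.9939 / 0.603 = 71.300

71.3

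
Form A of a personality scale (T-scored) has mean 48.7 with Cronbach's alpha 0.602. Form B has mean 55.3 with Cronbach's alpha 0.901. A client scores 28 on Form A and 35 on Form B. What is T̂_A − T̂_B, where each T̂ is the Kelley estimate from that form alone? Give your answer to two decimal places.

T̂_A = 0.602(28) + 0.398(48.7) = 36.2386
T̂_B = 0.901(35) + 0.099(55.3) = 37.0097
T̂_A − T̂_B = -0.7711

-0.77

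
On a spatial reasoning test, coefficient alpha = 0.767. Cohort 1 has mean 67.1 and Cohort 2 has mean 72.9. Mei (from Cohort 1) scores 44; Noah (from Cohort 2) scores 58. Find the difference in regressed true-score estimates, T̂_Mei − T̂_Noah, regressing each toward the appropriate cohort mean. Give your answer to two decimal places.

-12.09

T̂_Mei = 0.767(44) + 0.233(67.1) = 49.3823
T̂_Noah = 0.767(58) + 0.233(72.9) = 61.4717
Difference = 49.3823 − 61.4717 = -12.0894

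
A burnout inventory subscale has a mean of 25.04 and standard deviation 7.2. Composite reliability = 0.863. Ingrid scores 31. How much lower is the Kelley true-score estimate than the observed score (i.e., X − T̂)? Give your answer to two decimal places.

0.82

Weight the observed score by reliability and the mean by (1 − reliability): T̂ = 0.863·31 + 0.137·25.04 = 26.753 + 3.43048 = 30.1835.
X − T̂ = 31 − 30.183 = 0.817 → 0.82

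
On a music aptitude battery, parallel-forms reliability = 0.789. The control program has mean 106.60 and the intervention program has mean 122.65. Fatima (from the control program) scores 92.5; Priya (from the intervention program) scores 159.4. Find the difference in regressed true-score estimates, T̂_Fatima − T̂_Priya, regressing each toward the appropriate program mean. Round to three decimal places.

-56.171

T̂_Fatima = 0.789(92.5) + 0.211(106.60) = 95.47510
T̂_Priya = 0.789(159.4) + 0.211(122.65) = 151.64575
Difference = 95.47510 − 151.64575 = -56.17065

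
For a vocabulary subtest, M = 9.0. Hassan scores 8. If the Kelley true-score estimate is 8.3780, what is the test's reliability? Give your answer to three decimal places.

0.622

T̂ = ρX + (1 − ρ)μ  ⇒  T̂ − μ = ρ(X − μ)
ρ = (T̂ − μ)/(X − μ) = (8.3780 − 9.0) / (8 − 9.0) = -0.6220 / -1.0 = 0.62200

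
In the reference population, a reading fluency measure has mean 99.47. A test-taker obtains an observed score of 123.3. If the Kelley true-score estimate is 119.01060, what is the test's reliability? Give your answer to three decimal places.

0.820

T̂ = ρX + (1 − ρ)μ  ⇒  T̂ − μ = ρ(X − μ)
ρ = (T̂ − μ)/(X − μ) = (119.01060 − 99.47) / (123.3 − 99.47) = 19.54060 / 23.83 = 0.82000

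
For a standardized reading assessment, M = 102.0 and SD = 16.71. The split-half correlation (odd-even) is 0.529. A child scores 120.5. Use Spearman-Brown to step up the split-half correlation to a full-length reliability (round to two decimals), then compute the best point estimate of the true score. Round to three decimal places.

114.765

Spearman-Brown: ρ = 2r/(1 + r) = 2(0.529)/(1 + 0.529) = 1.0580/1.529 = 0.6920 → 0.69
T̂ = 0.69(120.5) + 0.31(102.0) = 83.145 + 31.620 = 114.7650 → 114.765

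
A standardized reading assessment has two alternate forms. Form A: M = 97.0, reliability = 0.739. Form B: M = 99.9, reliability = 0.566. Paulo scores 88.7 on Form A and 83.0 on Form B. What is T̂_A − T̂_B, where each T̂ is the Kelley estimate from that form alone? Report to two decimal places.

0.53

T̂_A = 0.739(88.7) + 0.261(97.0) = 90.8663
T̂_B = 0.566(83.0) + 0.434(99.9) = 90.3346
T̂_A − T̂_B = 0.5317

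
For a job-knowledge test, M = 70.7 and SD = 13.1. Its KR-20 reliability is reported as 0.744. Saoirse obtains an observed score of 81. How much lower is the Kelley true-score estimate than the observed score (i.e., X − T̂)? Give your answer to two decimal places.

2.64

Weight the observed score by reliability and the mean by (1 − reliability): T̂ = 0.744·81 + 0.256·70.7 = 60.264 + 18.0992 = 78.3632.
X − T̂ = 81 − 78.363 = 2.637 → 2.64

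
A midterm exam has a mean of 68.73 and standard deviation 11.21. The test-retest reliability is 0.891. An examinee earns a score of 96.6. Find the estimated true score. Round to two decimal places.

T̂ = 0.891(96.6) + 0.109(68.73) = 86.0706 + 7.49157 = 93.562 → 93.56

93.56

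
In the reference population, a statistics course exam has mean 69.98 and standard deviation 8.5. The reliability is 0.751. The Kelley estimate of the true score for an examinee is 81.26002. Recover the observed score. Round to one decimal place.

85.0

T̂ = ρX + (1 − ρ)μ  ⇒  X = (T̂ − (1 − ρ)μ) / ρ
X = (81.26002 − 0.249 × 69.98) / 0.751 = (81.26002 − 17.42502) / 0.751 = 63.83500 / 0.751 = 85.000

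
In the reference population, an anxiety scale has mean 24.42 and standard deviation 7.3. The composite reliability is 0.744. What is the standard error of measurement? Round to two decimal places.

SEM = SD · √(1 − ρ) = 7.3 × √0.256 = 7.3 × 0.5060 = 3.694

3.69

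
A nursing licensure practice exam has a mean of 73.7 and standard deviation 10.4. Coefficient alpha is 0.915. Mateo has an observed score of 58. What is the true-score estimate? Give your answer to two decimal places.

59.33

Kelley's formula gives T̂ = 0.915·58 + 0.085·73.7 = 53.070 + 6.2645 = 59.334.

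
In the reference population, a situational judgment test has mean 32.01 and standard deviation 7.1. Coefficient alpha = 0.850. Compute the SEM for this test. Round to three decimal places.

2.750

SEM = SD · √(1 − ρ) = 7.1 × √0.150 = 7.1 × 0.3873 = 2.7498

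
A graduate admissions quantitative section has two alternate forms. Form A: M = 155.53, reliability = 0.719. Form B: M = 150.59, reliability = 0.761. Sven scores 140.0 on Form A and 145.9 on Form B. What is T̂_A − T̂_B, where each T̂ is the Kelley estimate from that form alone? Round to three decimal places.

T̂_A = 0.719(140.0) + 0.281(155.53) = 144.36393
T̂_B = 0.761(145.9) + 0.239(150.59) = 147.02091
T̂_A − T̂_B = -2.65698

-2.657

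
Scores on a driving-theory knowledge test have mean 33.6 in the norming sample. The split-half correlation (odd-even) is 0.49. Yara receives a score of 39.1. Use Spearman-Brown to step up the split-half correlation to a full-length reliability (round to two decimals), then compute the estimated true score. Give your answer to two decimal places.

Spearman-Brown: ρ = 2r/(1 + r) = 2(0.49)/(1 + 0.49) = 0.980/1.49 = 0.6577 → 0.66
T̂ = 0.66(39.1) + 0.34(33.6) = 25.806 + 11.424 = 37.230 → 37.23

37.23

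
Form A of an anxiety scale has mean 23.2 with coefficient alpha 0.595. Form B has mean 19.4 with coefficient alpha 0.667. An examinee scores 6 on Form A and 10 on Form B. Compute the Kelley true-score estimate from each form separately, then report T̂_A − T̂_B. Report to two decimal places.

-0.16

T̂_A = 0.595(6) + 0.405(23.2) = 12.9660
T̂_B = 0.667(10) + 0.333(19.4) = 13.1302
T̂_A − T̂_B = -0.1642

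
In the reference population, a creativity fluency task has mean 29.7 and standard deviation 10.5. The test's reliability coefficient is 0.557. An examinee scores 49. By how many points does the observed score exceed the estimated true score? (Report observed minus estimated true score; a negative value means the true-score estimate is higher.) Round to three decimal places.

8.550

T̂ = 0.557(49) + 0.443(29.7) = 27.293 + 13.1571 = 40.45010 → 40.4501
X − T̂ = 49 − 40.4501 = 8.5499 → 8.550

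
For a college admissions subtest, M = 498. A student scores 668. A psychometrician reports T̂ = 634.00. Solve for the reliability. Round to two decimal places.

T̂ = ρX + (1 − ρ)μ  ⇒  T̂ − μ = ρ(X − μ)
ρ = (T̂ − μ)/(X − μ) = (634.00 − 498) / (668 − 498) = 136.00 / 170.0 = 0.8000

0.80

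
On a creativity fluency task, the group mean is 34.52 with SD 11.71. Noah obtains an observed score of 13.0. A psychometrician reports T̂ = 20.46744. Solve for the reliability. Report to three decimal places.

T̂ = ρX + (1 − ρ)μ  ⇒  T̂ − μ = ρ(X − μ)
ρ = (T̂ − μ)/(X − μ) = (20.46744 − 34.52) / (13.0 − 34.52) = -14.05256 / -21.52 = 0.65300

0.653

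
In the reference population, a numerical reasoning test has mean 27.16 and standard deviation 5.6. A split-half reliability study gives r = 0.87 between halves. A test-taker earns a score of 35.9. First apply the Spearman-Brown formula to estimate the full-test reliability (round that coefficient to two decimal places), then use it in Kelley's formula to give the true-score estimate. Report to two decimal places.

35.29

Spearman-Brown: ρ = 2r/(1 + r) = 2(0.87)/(1 + 0.87) = 1.740/1.87 = 0.9305 → 0.93
T̂ = 0.93(35.9) + 0.07(27.16) = 33.387 + 1.9012 = 35.288 → 35.29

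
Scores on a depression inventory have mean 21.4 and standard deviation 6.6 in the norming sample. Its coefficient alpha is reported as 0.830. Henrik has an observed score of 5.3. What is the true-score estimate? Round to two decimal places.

T̂ = ρX + (1 − ρ)μ
  = 0.830 × 5.3 + 0.170 × 21.4
  = 4.3990 + 3.6380
  = 8.037
  ≈ 8.04

8.04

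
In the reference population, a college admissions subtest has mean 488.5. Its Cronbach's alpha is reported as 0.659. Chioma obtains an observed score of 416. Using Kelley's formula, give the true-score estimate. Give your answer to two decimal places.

T̂ = 0.659(416) + 0.341(488.5) = 274.144 + 166.5785 = 440.723 → 440.72

440.72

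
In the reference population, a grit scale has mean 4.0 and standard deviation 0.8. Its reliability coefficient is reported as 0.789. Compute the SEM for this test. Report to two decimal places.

0.37

SEM = SD · √(1 − ρ) = 0.8 × √0.211 = 0.8 × 0.4593 = 0.367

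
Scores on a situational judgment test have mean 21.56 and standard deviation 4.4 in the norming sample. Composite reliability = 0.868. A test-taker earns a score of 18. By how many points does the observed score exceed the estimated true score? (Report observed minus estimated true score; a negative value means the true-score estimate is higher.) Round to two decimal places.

-0.47

T̂ = 0.868(18) + 0.132(21.56) = 15.624 + 2.84592 = 18.4699 → 18.470
X − T̂ = 18 − 18.470 = -0.470 → -0.47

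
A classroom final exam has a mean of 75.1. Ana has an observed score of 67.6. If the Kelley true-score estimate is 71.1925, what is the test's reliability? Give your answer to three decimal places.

0.521

T̂ = ρX + (1 − ρ)μ  ⇒  T̂ − μ = ρ(X − μ)
ρ = (T̂ − μ)/(X − μ) = (71.1925 − 75.1) / (67.6 − 75.1) = -3.9075 / -7.5 = 0.52100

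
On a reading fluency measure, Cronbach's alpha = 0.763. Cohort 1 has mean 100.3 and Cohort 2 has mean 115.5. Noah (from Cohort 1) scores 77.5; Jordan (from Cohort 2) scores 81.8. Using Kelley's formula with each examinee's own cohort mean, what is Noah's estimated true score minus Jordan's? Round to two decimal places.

T̂_Noah = 0.763(77.5) + 0.237(100.3) = 82.9036
T̂_Jordan = 0.763(81.8) + 0.237(115.5) = 89.7869
Difference = 82.9036 − 89.7869 = -6.8833

-6.88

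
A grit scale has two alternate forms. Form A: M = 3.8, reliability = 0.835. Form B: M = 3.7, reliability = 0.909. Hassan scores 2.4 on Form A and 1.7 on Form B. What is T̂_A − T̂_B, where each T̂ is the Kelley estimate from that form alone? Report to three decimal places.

T̂_A = 0.835(2.4) + 0.165(3.8) = 2.63100
T̂_B = 0.909(1.7) + 0.091(3.7) = 1.88200
T̂_A − T̂_B = 0.74900

0.749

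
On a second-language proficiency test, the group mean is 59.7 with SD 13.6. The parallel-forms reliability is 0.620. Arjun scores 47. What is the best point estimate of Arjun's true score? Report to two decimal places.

51.83

T̂ = ρX + (1 − ρ)μ
  = 0.620 × 47 + 0.380 × 59.7
  = 29.140 + 22.6860
  = 51.826
  ≈ 51.83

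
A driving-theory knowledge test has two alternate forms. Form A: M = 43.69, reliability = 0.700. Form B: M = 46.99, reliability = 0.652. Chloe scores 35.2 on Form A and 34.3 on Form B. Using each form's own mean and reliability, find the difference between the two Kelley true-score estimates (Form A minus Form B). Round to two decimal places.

T̂_A = 0.700(35.2) + 0.300(43.69) = 37.7470
T̂_B = 0.652(34.3) + 0.348(46.99) = 38.7161
T̂_A − T̂_B = -0.9691

-0.97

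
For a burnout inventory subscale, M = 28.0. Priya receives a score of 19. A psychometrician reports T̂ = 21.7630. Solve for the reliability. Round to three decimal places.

0.693

T̂ = ρX + (1 − ρ)μ  ⇒  T̂ − μ = ρ(X − μ)
ρ = (T̂ − μ)/(X − μ) = (21.7630 − 28.0) / (19 − 28.0) = -6.2370 / -9.0 = 0.69300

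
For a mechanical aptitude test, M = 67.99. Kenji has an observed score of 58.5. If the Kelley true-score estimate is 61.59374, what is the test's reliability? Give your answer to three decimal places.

T̂ = ρX + (1 − ρ)μ  ⇒  T̂ − μ = ρ(X − μ)
ρ = (T̂ − μ)/(X − μ) = (61.59374 − 67.99) / (58.5 − 67.99) = -6.39626 / -9.49 = 0.67400

0.674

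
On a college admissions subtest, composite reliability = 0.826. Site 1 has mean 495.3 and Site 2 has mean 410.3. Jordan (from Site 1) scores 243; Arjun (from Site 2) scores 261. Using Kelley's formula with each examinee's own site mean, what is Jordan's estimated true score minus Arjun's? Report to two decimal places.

-0.08

T̂_Jordan = 0.826(243) + 0.174(495.3) = 286.9002
T̂_Arjun = 0.826(261) + 0.174(410.3) = 286.9782
Difference = 286.9002 − 286.9782 = -0.0780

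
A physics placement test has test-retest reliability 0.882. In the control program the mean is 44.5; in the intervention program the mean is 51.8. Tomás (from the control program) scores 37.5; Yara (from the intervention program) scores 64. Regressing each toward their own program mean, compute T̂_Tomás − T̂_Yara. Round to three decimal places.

-24.234

T̂_Tomás = 0.882(37.5) + 0.118(44.5) = 38.32600
T̂_Yara = 0.882(64) + 0.118(51.8) = 62.56040
Difference = 38.32600 − 62.56040 = -24.23440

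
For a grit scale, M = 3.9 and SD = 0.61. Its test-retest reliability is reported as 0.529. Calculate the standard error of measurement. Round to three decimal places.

SEM = SD · √(1 − ρ) = 0.61 × √0.471 = 0.61 × 0.6863 = 0.4186

0.419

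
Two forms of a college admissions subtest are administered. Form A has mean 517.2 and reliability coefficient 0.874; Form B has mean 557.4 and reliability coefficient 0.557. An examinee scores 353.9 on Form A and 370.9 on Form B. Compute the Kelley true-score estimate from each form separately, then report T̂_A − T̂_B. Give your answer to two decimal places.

T̂_A = 0.874(353.9) + 0.126(517.2) = 374.4758
T̂_B = 0.557(370.9) + 0.443(557.4) = 453.5195
T̂_A − T̂_B = -79.0437

-79.04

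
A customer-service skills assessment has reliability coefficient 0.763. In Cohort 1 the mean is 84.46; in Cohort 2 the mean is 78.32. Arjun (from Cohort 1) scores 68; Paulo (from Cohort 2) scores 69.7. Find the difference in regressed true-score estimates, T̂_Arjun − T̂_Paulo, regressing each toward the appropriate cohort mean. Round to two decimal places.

T̂_Arjun = 0.763(68) + 0.237(84.46) = 71.9010
T̂_Paulo = 0.763(69.7) + 0.237(78.32) = 71.7429
Difference = 71.9010 − 71.7429 = 0.1581

0.16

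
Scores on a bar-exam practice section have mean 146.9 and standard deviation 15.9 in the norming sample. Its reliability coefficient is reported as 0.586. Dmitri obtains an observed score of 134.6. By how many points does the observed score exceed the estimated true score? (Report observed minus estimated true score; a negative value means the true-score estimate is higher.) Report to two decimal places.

-5.09

Kelley's formula gives T̂ = 0.586·134.6 + 0.414·146.9 = 78.8756 + 60.8166 = 139.6922.
X − T̂ = 134.6 − 139.692 = -5.092 → -5.09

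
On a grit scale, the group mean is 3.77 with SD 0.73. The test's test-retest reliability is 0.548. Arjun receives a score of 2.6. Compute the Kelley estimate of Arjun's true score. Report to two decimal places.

T̂ = 0.548(2.6) + 0.452(3.77) = 1.4248 + 1.70404 = 3.129 → 3.13

3.13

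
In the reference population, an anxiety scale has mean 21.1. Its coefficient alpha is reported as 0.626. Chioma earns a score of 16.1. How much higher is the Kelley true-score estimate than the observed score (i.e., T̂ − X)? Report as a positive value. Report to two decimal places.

Weight the observed score by reliability and the mean by (1 − reliability): T̂ = 0.626·16.1 + 0.374·21.1 = 10.0786 + 7.8914 = 17.9700.
T̂ − X = 17.970 − 16.1 = 1.870 → 1.87

1.87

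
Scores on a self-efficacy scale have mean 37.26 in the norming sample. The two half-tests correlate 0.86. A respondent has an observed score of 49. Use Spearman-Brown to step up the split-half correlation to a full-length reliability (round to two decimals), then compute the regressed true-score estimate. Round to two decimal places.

Spearman-Brown: ρ = 2r/(1 + r) = 2(0.86)/(1 + 0.86) = 1.720/1.86 = 0.9247 → 0.92
T̂ = ρX + (1 − ρ)μ
  = 0.92 × 49 + 0.08 × 37.26
  = 45.08 + 2.9808
  = 48.061
  ≈ 48.06

48.06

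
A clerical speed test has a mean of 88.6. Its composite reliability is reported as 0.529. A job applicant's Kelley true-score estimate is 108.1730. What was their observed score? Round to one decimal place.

125.6

T̂ = ρX + (1 − ρ)μ  ⇒  X = (T̂ − (1 − ρ)μ) / ρ
X = (108.1730 − 0.471 × 88.6) / 0.529 = (108.1730 − 41.7306) / 0.529 = 66.4424 / 0.529 = 125.600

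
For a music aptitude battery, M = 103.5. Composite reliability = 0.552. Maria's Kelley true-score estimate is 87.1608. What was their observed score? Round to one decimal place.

73.9

T̂ = ρX + (1 − ρ)μ  ⇒  X = (T̂ − (1 − ρ)μ) / ρ
X = (87.1608 − 0.448 × 103.5) / 0.552 = (87.1608 − 46.3680) / 0.552 = 40.7928 / 0.552 = 73.900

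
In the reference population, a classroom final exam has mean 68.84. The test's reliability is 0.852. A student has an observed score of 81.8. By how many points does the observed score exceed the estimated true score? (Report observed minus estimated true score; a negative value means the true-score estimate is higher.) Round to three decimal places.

T̂ = ρX + (1 − ρ)μ
  = 0.852 × 81.8 + 0.148 × 68.84
  = 69.6936 + 10.18832
  = 79.88192
  ≈ 79.8819
X − T̂ = 81.8 − 79.8819 = 1.9181 → 1.918

1.918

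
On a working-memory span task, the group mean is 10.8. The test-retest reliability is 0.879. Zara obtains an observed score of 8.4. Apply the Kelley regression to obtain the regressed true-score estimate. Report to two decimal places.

Regress the observed score toward the mean by the unreliability: T̂ = 0.879·8.4 + 0.121·10.8 = 7.3836 + 1.3068 = 8.690.

8.69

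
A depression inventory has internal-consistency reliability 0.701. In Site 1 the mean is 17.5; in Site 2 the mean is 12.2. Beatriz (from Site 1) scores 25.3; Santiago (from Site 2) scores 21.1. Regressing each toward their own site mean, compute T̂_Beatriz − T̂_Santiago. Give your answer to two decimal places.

T̂_Beatriz = 0.701(25.3) + 0.299(17.5) = 22.9678
T̂_Santiago = 0.701(21.1) + 0.299(12.2) = 18.4389
Difference = 22.9678 − 18.4389 = 4.5289

4.53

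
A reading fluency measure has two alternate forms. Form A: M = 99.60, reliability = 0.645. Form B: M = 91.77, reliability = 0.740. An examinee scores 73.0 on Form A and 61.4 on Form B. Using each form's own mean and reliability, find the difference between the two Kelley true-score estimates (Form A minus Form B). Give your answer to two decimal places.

13.15

T̂_A = 0.645(73.0) + 0.355(99.60) = 82.4430
T̂_B = 0.740(61.4) + 0.260(91.77) = 69.2962
T̂_A − T̂_B = 13.1468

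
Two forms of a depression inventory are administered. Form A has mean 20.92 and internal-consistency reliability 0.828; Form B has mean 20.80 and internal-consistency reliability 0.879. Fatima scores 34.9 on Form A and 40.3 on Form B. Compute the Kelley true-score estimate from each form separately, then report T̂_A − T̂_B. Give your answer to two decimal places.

T̂_A = 0.828(34.9) + 0.172(20.92) = 32.4954
T̂_B = 0.879(40.3) + 0.121(20.80) = 37.9405
T̂_A − T̂_B = -5.4451

-5.45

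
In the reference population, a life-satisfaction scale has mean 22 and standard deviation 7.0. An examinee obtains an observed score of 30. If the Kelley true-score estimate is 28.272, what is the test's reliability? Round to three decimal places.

0.784

T̂ = ρX + (1 − ρ)μ  ⇒  T̂ − μ = ρ(X − μ)
ρ = (T̂ − μ)/(X − μ) = (28.272 − 22) / (30 − 22) = 6.272 / 8.0 = 0.78400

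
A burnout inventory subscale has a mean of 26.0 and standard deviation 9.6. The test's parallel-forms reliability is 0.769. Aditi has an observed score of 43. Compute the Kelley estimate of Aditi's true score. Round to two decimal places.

T̂ = 0.769(43) + 0.231(26.0) = 33.067 + 6.0060 = 39.073 → 39.07

39.07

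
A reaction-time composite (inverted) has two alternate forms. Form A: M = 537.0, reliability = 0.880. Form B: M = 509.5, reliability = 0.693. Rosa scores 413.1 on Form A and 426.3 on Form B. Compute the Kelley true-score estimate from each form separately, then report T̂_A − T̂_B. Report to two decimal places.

-23.87

T̂_A = 0.880(413.1) + 0.120(537.0) = 427.9680
T̂_B = 0.693(426.3) + 0.307(509.5) = 451.8424
T̂_A − T̂_B = -23.8744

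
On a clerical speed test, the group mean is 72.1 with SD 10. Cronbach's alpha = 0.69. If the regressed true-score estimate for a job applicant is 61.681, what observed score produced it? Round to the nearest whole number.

57

T̂ = ρX + (1 − ρ)μ  ⇒  X = (T̂ − (1 − ρ)μ) / ρ
X = (61.681 − 0.31 × 72.1) / 0.69 = (61.681 − 22.351) / 0.69 = 39.330 / 0.69 = 57.00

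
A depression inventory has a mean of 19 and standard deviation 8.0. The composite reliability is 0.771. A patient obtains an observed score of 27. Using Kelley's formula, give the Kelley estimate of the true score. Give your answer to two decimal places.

25.17

T̂ = 0.771(27) + 0.229(19) = 20.817 + 4.351 = 25.168 → 25.17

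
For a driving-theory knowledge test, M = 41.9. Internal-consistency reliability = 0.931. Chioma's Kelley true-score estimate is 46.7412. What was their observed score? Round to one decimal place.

47.1

T̂ = ρX + (1 − ρ)μ  ⇒  X = (T̂ − (1 − ρ)μ) / ρ
X = (46.7412 − 0.069 × 41.9) / 0.931 = (46.7412 − 2.8911) / 0.931 = 43.8501 / 0.931 = 47.100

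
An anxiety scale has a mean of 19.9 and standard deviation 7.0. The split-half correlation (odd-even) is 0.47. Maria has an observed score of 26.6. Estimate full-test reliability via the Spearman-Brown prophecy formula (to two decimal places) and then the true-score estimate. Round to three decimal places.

24.188

Spearman-Brown: ρ = 2r/(1 + r) = 2(0.47)/(1 + 0.47) = 0.940/1.47 = 0.6395 → 0.64
Kelley's formula gives T̂ = 0.64·26.6 + 0.36·19.9 = 17.024 + 7.164 = 24.1880.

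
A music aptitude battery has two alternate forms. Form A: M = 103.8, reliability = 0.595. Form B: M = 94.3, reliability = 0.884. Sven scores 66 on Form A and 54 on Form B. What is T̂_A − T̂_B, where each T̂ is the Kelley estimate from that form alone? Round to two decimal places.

22.63

T̂_A = 0.595(66) + 0.405(103.8) = 81.3090
T̂_B = 0.884(54) + 0.116(94.3) = 58.6748
T̂_A − T̂_B = 22.6342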